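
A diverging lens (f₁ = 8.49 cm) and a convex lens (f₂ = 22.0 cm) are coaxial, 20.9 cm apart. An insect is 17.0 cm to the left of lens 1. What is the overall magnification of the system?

m = -1.61

f₁ = −8.49 cm (diverging).
Lens 1: 1/d_i1 = 1/(-8.49) − 1/(17.0) = -0.1766, so d_i1 = -5.662 cm; m₁ = −d_i1/d_o1 = +0.3331.
d_o2 = 20.9 − (-5.662) = 26.56 cm.
Lens 2: 1/d_i2 = 1/(22.0) − 1/(26.56) = 0.007804, so d_i2 = 128.1 cm; m₂ = −d_i2/d_o2 = -4.825.
m = m₁·m₂ = (+0.3331)(-4.825) = -1.61.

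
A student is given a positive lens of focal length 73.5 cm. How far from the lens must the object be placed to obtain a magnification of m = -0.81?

m = −d_i/d_o ⇒ d_i = −m·d_o.
1/f = 1/d_o + 1/d_i = 1/d_o − 1/(m·d_o) = (1 − 1/m)/d_o, so d_o = f(1 − 1/m) = (73.50)(1 − 1/(-0.81)) = 164 cm.

164 cm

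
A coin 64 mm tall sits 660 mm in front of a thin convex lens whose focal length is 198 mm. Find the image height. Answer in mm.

27.4 mm

1/d_i = 1/f − 1/d_o = 1/(198.0) − 1/(660) = 0.003535, so d_i = 282.9 mm.
m = −d_i/d_o = -0.4286.
|h_i| = |m|·h_o = 0.4286 × 64 = 27.4 mm. The image is real, inverted and reduced, on the far side of the lens.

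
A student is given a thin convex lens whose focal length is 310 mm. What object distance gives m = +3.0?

207 mm

m = −d_i/d_o ⇒ d_i = −m·d_o.
1/f = 1/d_o + 1/d_i = 1/d_o − 1/(m·d_o) = (1 − 1/m)/d_o, so d_o = f(1 − 1/m) = (310.0)(1 − 1/(+3.0)) = 207 mm.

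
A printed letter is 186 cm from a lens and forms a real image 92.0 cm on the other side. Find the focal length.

f = 61.6 cm (converging)

Real image ⇒ d_i = +92.0 cm.
1/f = 1/d_o + 1/d_i = 1/(186) + 1/(92.0) = 0.01625, so f = 61.6 cm.
Since f is positive, the lens is converging.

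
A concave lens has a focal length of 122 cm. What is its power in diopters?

For a concave lens, f = −122 cm.
f = -122 cm = -1.22 m.
P = 1/f = 1/(-1.22 m) = -0.820 D.

P = -0.820 D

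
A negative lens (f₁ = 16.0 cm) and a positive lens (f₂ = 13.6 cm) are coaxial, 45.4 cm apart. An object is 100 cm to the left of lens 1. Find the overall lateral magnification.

m = -0.0411

f₁ = −16.0 cm (diverging).
Lens 1: 1/d_i1 = 1/(-16.0) − 1/(100) = -0.07250, so d_i1 = -13.79 cm; m₁ = −d_i1/d_o1 = +0.1379.
d_o2 = 45.4 − (-13.79) = 59.19 cm.
Lens 2: 1/d_i2 = 1/(13.6) − 1/(59.19) = 0.05663, so d_i2 = 17.66 cm; m₂ = −d_i2/d_o2 = -0.2983.
m = m₁·m₂ = (+0.1379)(-0.2983) = -0.0411.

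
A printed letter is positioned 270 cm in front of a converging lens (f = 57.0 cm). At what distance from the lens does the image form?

Thin-lens equation: 1/s_i = 1/f − 1/s_o = 1/(57.00) − 1/(270) = 0.01754 − 0.003704 = 0.01384, so s_i = 72.3 cm.
The image is real, inverted and reduced, on the far side of the lens.

72.3 cm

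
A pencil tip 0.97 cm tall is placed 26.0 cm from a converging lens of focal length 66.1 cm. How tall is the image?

1.60 cm

1/d_i = 1/f − 1/d_o = 1/(66.10) − 1/(26.0) = -0.02333, so d_i = -42.86 cm.
m = −d_i/d_o = +1.648.
|h_i| = |m|·h_o = 1.648 × 0.97 = 1.60 cm. The image is virtual, upright and enlarged, on the same side as the object.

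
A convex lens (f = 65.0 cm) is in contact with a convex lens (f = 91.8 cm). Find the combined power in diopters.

P = +2.63 D

P₁ = 1/f₁ = 1/(0.650 m) = +1.538 D; P₂ = 1/f₂ = 1/(0.918 m) = +1.089 D.
For thin lenses in contact, P = P₁ + P₂ = (+1.538) + (+1.089) = +2.63 D.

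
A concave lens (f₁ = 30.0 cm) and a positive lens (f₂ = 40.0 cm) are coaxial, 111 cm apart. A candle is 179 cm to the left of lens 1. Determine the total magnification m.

f₁ = −30.0 cm (diverging).
Lens 1: 1/d_i1 = 1/(-30.0) − 1/(179) = -0.03892, so d_i1 = -25.69 cm; m₁ = −d_i1/d_o1 = +0.1435.
d_o2 = 111 − (-25.69) = 136.7 cm.
Lens 2: 1/d_i2 = 1/(40.0) − 1/(136.7) = 0.01768, so d_i2 = 56.55 cm; m₂ = −d_i2/d_o2 = -0.4137.
m = m₁·m₂ = (+0.1435)(-0.4137) = -0.0594.

m = -0.0594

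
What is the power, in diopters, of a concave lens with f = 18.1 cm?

P = -5.52 D

For a concave lens, f = −18.1 cm.
f = -18.1 cm = -0.181 m.
P = 1/f = 1/(-0.181 m) = -5.52 D.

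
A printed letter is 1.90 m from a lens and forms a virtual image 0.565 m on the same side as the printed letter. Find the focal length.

f = -0.804 m (diverging)

Virtual image ⇒ d_i = −0.565 m.
1/f = 1/d_o + 1/d_i = 1/(1.90) + 1/(-0.565) = -1.244, so f = -0.804 m.
Since f is negative, the lens is diverging.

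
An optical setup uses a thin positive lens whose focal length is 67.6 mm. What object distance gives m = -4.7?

82.0 mm

m = −d_i/d_o ⇒ d_i = −m·d_o.
1/f = 1/d_o + 1/d_i = 1/d_o − 1/(m·d_o) = (1 − 1/m)/d_o, so d_o = f(1 − 1/m) = (67.60)(1 − 1/(-4.7)) = 82.0 mm.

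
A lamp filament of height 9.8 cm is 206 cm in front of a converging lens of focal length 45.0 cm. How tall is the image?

2.74 cm

1/d_i = 1/f − 1/d_o = 1/(45.00) − 1/(206) = 0.01737, so d_i = 57.58 cm.
m = −d_i/d_o = -0.2795.
|h_i| = |m|·h_o = 0.2795 × 9.8 = 2.74 cm. The image is real, inverted and reduced, on the far side of the lens.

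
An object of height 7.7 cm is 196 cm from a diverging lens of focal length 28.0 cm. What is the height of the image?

0.963 cm

For a diverging lens, f = -28.0 cm.
1/d_i = 1/f − 1/d_o = 1/(-28.00) − 1/(196) = -0.04082, so d_i = -24.50 cm.
m = −d_i/d_o = +0.1250.
|h_i| = |m|·h_o = 0.1250 × 7.7 = 0.963 cm. The image is virtual, upright and reduced, on the same side as the object.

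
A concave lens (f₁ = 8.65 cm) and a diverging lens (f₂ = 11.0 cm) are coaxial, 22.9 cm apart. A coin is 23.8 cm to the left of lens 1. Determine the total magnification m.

f₁ = −8.65 cm (diverging).
Lens 1: 1/d_i1 = 1/(-8.65) − 1/(23.8) = -0.1576, so d_i1 = -6.344 cm; m₁ = −d_i1/d_o1 = +0.2666.
d_o2 = 22.9 − (-6.344) = 29.24 cm.
f₂ = −11.0 cm (diverging).
Lens 2: 1/d_i2 = 1/(-11.0) − 1/(29.24) = -0.1251, so d_i2 = -7.993 cm; m₂ = −d_i2/d_o2 = +0.2734.
m = m₁·m₂ = (+0.2666)(+0.2734) = +0.0729.

m = +0.0729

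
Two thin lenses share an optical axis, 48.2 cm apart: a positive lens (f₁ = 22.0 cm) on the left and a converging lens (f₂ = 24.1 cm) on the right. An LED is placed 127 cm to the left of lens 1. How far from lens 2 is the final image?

Lens 1: 1/d_i1 = 1/f₁ − 1/d_o1 = 1/(22.0) − 1/(127) = 0.03758, so d_i1 = 26.61 cm.
The intermediate image is 26.61 cm to the right of lens 1, which is 48.2 − (26.61) = 21.59 cm to the left of lens 2, so d_o2 = +21.59 cm.
Lens 2: 1/d_i2 = 1/f₂ − 1/d_o2 = 1/(24.1) − 1/(21.59) = -0.004824, so d_i2 = -207 cm.
The final image is virtual, 207 cm to the left of lens 2 (overall magnification ≈ -2.0).

207 cm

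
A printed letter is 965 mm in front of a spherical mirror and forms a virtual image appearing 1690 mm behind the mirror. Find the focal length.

f = 2250 mm (concave)

Virtual image ⇒ d_i = −1690 mm.
1/f = 1/d_o + 1/d_i = 1/(965) + 1/(-1690) = 0.0004446, so f = 2250 mm.
Since f is positive, the spherical mirror is concave.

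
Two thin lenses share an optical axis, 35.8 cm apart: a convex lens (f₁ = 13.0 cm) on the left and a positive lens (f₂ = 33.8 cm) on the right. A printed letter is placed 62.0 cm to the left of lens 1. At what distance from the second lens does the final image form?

Lens 1: 1/d_i1 = 1/f₁ − 1/d_o1 = 1/(13.0) − 1/(62.0) = 0.06079, so d_i1 = 16.45 cm.
The intermediate image is 16.45 cm to the right of lens 1, which is 35.8 − (16.45) = 19.35 cm to the left of lens 2, so d_o2 = +19.35 cm.
Lens 2: 1/d_i2 = 1/f₂ − 1/d_o2 = 1/(33.8) − 1/(19.35) = -0.02209, so d_i2 = -45.3 cm.
The final image is virtual, 45.3 cm to the left of lens 2 (overall magnification ≈ -0.62).

45.3 cm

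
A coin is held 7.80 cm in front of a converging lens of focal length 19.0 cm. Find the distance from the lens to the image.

13.2 cm

Thin-lens equation: 1/d_i = 1/f − 1/d_o = 1/(19.00) − 1/(7.80) = 0.05263 − 0.1282 = -0.07557, so d_i = -13.2 cm.
The image is virtual, upright and enlarged, on the same side as the object.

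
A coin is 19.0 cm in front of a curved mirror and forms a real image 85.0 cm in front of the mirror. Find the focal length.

f = 15.5 cm (concave)

Real image ⇒ d_i = +85.0 cm.
1/f = 1/d_o + 1/d_i = 1/(19.0) + 1/(85.0) = 0.06440, so f = 15.5 cm.
Since f is positive, the curved mirror is concave.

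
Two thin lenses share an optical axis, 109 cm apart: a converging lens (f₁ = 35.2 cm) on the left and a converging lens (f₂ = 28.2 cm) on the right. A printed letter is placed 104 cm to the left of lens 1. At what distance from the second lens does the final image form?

Lens 1: 1/d_i1 = 1/f₁ − 1/d_o1 = 1/(35.2) − 1/(104) = 0.01879, so d_i1 = 53.21 cm.
The intermediate image is 53.21 cm to the right of lens 1, which is 109 − (53.21) = 55.79 cm to the left of lens 2, so d_o2 = +55.79 cm.
Lens 2: 1/d_i2 = 1/f₂ − 1/d_o2 = 1/(28.2) − 1/(55.79) = 0.01754, so d_i2 = 57.0 cm.
The final image is real, 57.0 cm to the right of lens 2 (overall magnification ≈ 0.52).

57.0 cm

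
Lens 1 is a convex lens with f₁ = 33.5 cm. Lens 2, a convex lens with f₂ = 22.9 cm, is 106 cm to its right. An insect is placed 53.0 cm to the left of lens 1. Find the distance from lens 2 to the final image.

Lens 1: 1/d_i1 = 1/f₁ − 1/d_o1 = 1/(33.5) − 1/(53.0) = 0.01098, so d_i1 = 91.05 cm.
The intermediate image is 91.05 cm to the right of lens 1, which is 106 − (91.05) = 14.95 cm to the left of lens 2, so d_o2 = +14.95 cm.
Lens 2: 1/d_i2 = 1/f₂ − 1/d_o2 = 1/(22.9) − 1/(14.95) = -0.02322, so d_i2 = -43.1 cm.
The final image is virtual, 43.1 cm to the left of lens 2 (overall magnification ≈ -4.9).

43.1 cm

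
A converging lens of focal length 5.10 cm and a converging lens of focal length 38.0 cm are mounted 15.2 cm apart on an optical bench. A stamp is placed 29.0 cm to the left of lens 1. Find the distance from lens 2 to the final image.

11.8 cm

Lens 1: 1/d_i1 = 1/f₁ − 1/d_o1 = 1/(5.10) − 1/(29.0) = 0.1616, so d_i1 = 6.188 cm.
The intermediate image is 6.188 cm to the right of lens 1, which is 15.2 − (6.188) = 9.012 cm to the left of lens 2, so d_o2 = +9.012 cm.
Lens 2: 1/d_i2 = 1/f₂ − 1/d_o2 = 1/(38.0) − 1/(9.012) = -0.08465, so d_i2 = -11.8 cm.
The final image is virtual, 11.8 cm to the left of lens 2 (overall magnification ≈ -0.28).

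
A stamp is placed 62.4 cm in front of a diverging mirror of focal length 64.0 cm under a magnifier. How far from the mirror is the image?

31.6 cm

For a diverging mirror, f = -64.0 cm.
Mirror equation: 1/s_i = 1/f − 1/s_o = 1/(-64.00) − 1/(62.4) = -0.01562 − 0.01603 = -0.03165, so s_i = -31.6 cm.
The image is virtual, upright and reduced, behind the mirror.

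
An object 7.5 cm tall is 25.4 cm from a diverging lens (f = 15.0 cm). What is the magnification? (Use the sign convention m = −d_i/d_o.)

m = +0.371

For a diverging lens, f = -15.0 cm.
1/d_i = 1/f − 1/d_o = 1/(-15.00) − 1/(25.4) = -0.1060, so d_i = -9.431 cm.
m = −d_i/d_o = −(-9.431)/(25.4) = +0.371.
The image is virtual, upright and reduced, on the same side as the object.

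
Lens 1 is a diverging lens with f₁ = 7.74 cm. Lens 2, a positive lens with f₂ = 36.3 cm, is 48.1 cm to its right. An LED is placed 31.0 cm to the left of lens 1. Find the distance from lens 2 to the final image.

Lens 1 is diverging, so f₁ = −7.74 cm.
Lens 1: 1/d_i1 = 1/f₁ − 1/d_o1 = 1/(-7.74) − 1/(31.0) = -0.1615, so d_i1 = -6.194 cm.
The intermediate image is 6.194 cm to the left of lens 1 (virtual), which is 48.1 − (-6.194) = 54.29 cm to the left of lens 2, so d_o2 = +54.29 cm.
Lens 2: 1/d_i2 = 1/f₂ − 1/d_o2 = 1/(36.3) − 1/(54.29) = 0.009129, so d_i2 = 110 cm.
The final image is real, 110 cm to the right of lens 2 (overall magnification ≈ -0.40).

110 cm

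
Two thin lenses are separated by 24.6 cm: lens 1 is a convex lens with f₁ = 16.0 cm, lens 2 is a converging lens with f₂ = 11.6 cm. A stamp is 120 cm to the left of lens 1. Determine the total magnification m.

Lens 1: 1/d_i1 = 1/(16.0) − 1/(120) = 0.05417, so d_i1 = 18.46 cm; m₁ = −d_i1/d_o1 = -0.1538.
d_o2 = 24.6 − (18.46) = 6.140 cm.
Lens 2: 1/d_i2 = 1/(11.6) − 1/(6.140) = -0.07666, so d_i2 = -13.04 cm; m₂ = −d_i2/d_o2 = +2.125.
m = m₁·m₂ = (-0.1538)(+2.125) = -0.327.

m = -0.327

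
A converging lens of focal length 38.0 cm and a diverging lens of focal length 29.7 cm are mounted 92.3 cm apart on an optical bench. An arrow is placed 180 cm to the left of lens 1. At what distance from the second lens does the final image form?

17.8 cm

Lens 1: 1/d_i1 = 1/f₁ − 1/d_o1 = 1/(38.0) − 1/(180) = 0.02076, so d_i1 = 48.17 cm.
The intermediate image is 48.17 cm to the right of lens 1, which is 92.3 − (48.17) = 44.13 cm to the left of lens 2, so d_o2 = +44.13 cm.
Lens 2 is diverging, so f₂ = −29.7 cm.
Lens 2: 1/d_i2 = 1/f₂ − 1/d_o2 = 1/(-29.7) − 1/(44.13) = -0.05633, so d_i2 = -17.8 cm.
The final image is virtual, 17.8 cm to the left of lens 2 (overall magnification ≈ -0.11).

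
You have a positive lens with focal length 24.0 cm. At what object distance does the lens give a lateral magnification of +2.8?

15.4 cm

m = −d_i/d_o ⇒ d_i = −m·d_o.
1/f = 1/d_o + 1/d_i = 1/d_o − 1/(m·d_o) = (1 − 1/m)/d_o, so d_o = f(1 − 1/m) = (24.00)(1 − 1/(+2.8)) = 15.4 cm.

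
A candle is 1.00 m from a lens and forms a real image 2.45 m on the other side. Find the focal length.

Real image ⇒ d_i = +2.45 m.
1/f = 1/d_o + 1/d_i = 1/(1.00) + 1/(2.45) = 1.408, so f = 0.710 m.
Since f is positive, the lens is converging.

f = 0.710 m (converging)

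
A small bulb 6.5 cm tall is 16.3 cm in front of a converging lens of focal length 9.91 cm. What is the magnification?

m = -1.55

1/d_i = 1/f − 1/d_o = 1/(9.910) − 1/(16.3) = 0.03956, so d_i = 25.28 cm.
m = −d_i/d_o = −(25.28)/(16.3) = -1.55.
The image is real, inverted and enlarged, on the far side of the lens.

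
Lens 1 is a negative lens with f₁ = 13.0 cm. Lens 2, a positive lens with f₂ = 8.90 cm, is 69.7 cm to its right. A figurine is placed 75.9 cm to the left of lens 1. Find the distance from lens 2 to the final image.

10.0 cm

Lens 1 is diverging, so f₁ = −13.0 cm.
Lens 1: 1/d_i1 = 1/f₁ − 1/d_o1 = 1/(-13.0) − 1/(75.9) = -0.09010, so d_i1 = -11.10 cm.
The intermediate image is 11.10 cm to the left of lens 1 (virtual), which is 69.7 − (-11.10) = 80.80 cm to the left of lens 2, so d_o2 = +80.80 cm.
Lens 2: 1/d_i2 = 1/f₂ − 1/d_o2 = 1/(8.90) − 1/(80.80) = 0.09998, so d_i2 = 10.0 cm.
The final image is real, 10.0 cm to the right of lens 2 (overall magnification ≈ -0.018).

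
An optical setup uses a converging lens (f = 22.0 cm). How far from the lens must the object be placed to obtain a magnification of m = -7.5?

24.9 cm

m = −d_i/d_o ⇒ d_i = −m·d_o.
1/f = 1/d_o + 1/d_i = 1/d_o − 1/(m·d_o) = (1 − 1/m)/d_o, so d_o = f(1 − 1/m) = (22.00)(1 − 1/(-7.5)) = 24.9 cm.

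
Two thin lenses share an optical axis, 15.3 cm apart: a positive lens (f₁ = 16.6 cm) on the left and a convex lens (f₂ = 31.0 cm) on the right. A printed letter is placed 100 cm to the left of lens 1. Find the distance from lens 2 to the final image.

Lens 1: 1/d_i1 = 1/f₁ − 1/d_o1 = 1/(16.6) − 1/(100) = 0.05024, so d_i1 = 19.90 cm.
The intermediate image is 19.90 cm to the right of lens 1, which lies 4.600 cm to the right of lens 2 — a virtual object — so d_o2 = −4.600 cm.
Lens 2: 1/d_i2 = 1/f₂ − 1/d_o2 = 1/(31.0) − 1/(-4.600) = 0.2496, so d_i2 = 4.01 cm.
The final image is real, 4.01 cm to the right of lens 2 (overall magnification ≈ -0.17).

4.01 cm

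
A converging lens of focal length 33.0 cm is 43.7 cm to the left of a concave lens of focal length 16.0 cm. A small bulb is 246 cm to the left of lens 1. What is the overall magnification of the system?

Lens 1: 1/d_i1 = 1/(33.0) − 1/(246) = 0.02624, so d_i1 = 38.11 cm; m₁ = −d_i1/d_o1 = -0.1549.
d_o2 = 43.7 − (38.11) = 5.590 cm.
f₂ = −16.0 cm (diverging).
Lens 2: 1/d_i2 = 1/(-16.0) − 1/(5.590) = -0.2414, so d_i2 = -4.143 cm; m₂ = −d_i2/d_o2 = +0.7411.
m = m₁·m₂ = (-0.1549)(+0.7411) = -0.115.

m = -0.115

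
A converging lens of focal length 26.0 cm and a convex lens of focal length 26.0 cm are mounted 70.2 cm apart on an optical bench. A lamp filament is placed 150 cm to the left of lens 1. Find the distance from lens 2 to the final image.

79.0 cm

Lens 1: 1/d_i1 = 1/f₁ − 1/d_o1 = 1/(26.0) − 1/(150) = 0.03179, so d_i1 = 31.45 cm.
The intermediate image is 31.45 cm to the right of lens 1, which is 70.2 − (31.45) = 38.75 cm to the left of lens 2, so d_o2 = +38.75 cm.
Lens 2: 1/d_i2 = 1/f₂ − 1/d_o2 = 1/(26.0) − 1/(38.75) = 0.01266, so d_i2 = 79.0 cm.
The final image is real, 79.0 cm to the right of lens 2 (overall magnification ≈ 0.43).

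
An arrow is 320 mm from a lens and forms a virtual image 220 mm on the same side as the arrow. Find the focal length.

Virtual image ⇒ d_i = −220 mm.
1/f = 1/d_o + 1/d_i = 1/(320) + 1/(-220) = -0.001420, so f = -704 mm.
Since f is negative, the lens is diverging.

f = -704 mm (diverging)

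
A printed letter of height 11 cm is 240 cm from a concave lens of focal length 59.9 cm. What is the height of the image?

2.20 cm

For a concave lens, f = -59.9 cm.
1/d_i = 1/f − 1/d_o = 1/(-59.90) − 1/(240) = -0.02086, so d_i = -47.94 cm.
m = −d_i/d_o = +0.1997.
|h_i| = |m|·h_o = 0.1997 × 11 = 2.20 cm. The image is virtual, upright and reduced, on the same side as the object.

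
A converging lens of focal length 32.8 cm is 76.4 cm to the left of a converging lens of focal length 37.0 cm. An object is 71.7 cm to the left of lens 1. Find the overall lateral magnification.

m = -1.48

Lens 1: 1/d_i1 = 1/(32.8) − 1/(71.7) = 0.01654, so d_i1 = 60.46 cm; m₁ = −d_i1/d_o1 = -0.8432.
d_o2 = 76.4 − (60.46) = 15.94 cm.
Lens 2: 1/d_i2 = 1/(37.0) − 1/(15.94) = -0.03571, so d_i2 = -28.00 cm; m₂ = −d_i2/d_o2 = +1.757.
m = m₁·m₂ = (-0.8432)(+1.757) = -1.48.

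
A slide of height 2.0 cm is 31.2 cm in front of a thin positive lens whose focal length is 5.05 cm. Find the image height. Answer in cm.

1/d_i = 1/f − 1/d_o = 1/(5.050) − 1/(31.2) = 0.1660, so d_i = 6.025 cm.
m = −d_i/d_o = -0.1931.
|h_i| = |m|·h_o = 0.1931 × 2.0 = 0.386 cm. The image is real, inverted and reduced, on the far side of the lens.

0.386 cm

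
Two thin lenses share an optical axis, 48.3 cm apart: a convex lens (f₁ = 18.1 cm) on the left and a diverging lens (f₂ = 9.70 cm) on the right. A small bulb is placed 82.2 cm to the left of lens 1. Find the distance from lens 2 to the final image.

7.00 cm

Lens 1: 1/d_i1 = 1/f₁ − 1/d_o1 = 1/(18.1) − 1/(82.2) = 0.04308, so d_i1 = 23.21 cm.
The intermediate image is 23.21 cm to the right of lens 1, which is 48.3 − (23.21) = 25.09 cm to the left of lens 2, so d_o2 = +25.09 cm.
Lens 2 is diverging, so f₂ = −9.70 cm.
Lens 2: 1/d_i2 = 1/f₂ − 1/d_o2 = 1/(-9.70) − 1/(25.09) = -0.1429, so d_i2 = -7.00 cm.
The final image is virtual, 7.00 cm to the left of lens 2 (overall magnification ≈ -0.079).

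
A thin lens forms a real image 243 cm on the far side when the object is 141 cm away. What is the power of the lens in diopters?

d_i = +243 cm.
1/f = 1/d_o + 1/d_i = 1/(141) + 1/(243) = 0.01121 cm⁻¹.
f = 89.23 cm = 0.8923 m, so P = 1/f = +1.12 D.

P = +1.12 D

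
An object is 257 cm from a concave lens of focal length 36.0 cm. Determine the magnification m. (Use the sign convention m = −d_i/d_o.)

m = +0.123

For a concave lens, f = -36.0 cm.
1/d_i = 1/f − 1/d_o = 1/(-36.00) − 1/(257) = -0.03167, so d_i = -31.58 cm.
m = −d_i/d_o = −(-31.58)/(257) = +0.123.
The image is virtual, upright and reduced, on the same side as the object.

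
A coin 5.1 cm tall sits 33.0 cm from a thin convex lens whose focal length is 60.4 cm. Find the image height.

11.2 cm

1/d_i = 1/f − 1/d_o = 1/(60.40) − 1/(33.0) = -0.01375, so d_i = -72.74 cm.
m = −d_i/d_o = +2.204.
|h_i| = |m|·h_o = 2.204 × 5.1 = 11.2 cm. The image is virtual, upright and enlarged, on the same side as the object.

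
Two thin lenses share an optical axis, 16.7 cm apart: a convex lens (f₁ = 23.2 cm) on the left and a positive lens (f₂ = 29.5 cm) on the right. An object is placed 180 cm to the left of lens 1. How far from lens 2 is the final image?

7.43 cm

Lens 1: 1/d_i1 = 1/f₁ − 1/d_o1 = 1/(23.2) − 1/(180) = 0.03755, so d_i1 = 26.63 cm.
The intermediate image is 26.63 cm to the right of lens 1, which lies 9.930 cm to the right of lens 2 — a virtual object — so d_o2 = −9.930 cm.
Lens 2: 1/d_i2 = 1/f₂ − 1/d_o2 = 1/(29.5) − 1/(-9.930) = 0.1346, so d_i2 = 7.43 cm.
The final image is real, 7.43 cm to the right of lens 2 (overall magnification ≈ -0.11).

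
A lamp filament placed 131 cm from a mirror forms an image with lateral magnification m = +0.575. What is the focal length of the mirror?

m = −d_i/d_o ⇒ d_i = −m·d_o = −(+0.575)·(131) = -75.32 cm.
1/f = 1/d_o + 1/d_i = 1/(131) + 1/(-75.32) = -0.005643, so f = -177 cm.
Since f is negative, the mirror is convex.

f = -177 cm (convex)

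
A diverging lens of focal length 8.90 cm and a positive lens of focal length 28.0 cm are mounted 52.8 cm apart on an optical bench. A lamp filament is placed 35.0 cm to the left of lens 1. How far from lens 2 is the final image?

52.6 cm

Lens 1 is diverging, so f₁ = −8.90 cm.
Lens 1: 1/d_i1 = 1/f₁ − 1/d_o1 = 1/(-8.90) − 1/(35.0) = -0.1409, so d_i1 = -7.096 cm.
The intermediate image is 7.096 cm to the left of lens 1 (virtual), which is 52.8 − (-7.096) = 59.90 cm to the left of lens 2, so d_o2 = +59.90 cm.
Lens 2: 1/d_i2 = 1/f₂ − 1/d_o2 = 1/(28.0) − 1/(59.90) = 0.01902, so d_i2 = 52.6 cm.
The final image is real, 52.6 cm to the right of lens 2 (overall magnification ≈ -0.18).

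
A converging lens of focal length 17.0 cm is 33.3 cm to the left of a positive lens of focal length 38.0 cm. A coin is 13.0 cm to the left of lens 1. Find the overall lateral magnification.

m = -3.19

Lens 1: 1/d_i1 = 1/(17.0) − 1/(13.0) = -0.01810, so d_i1 = -55.25 cm; m₁ = −d_i1/d_o1 = +4.250.
d_o2 = 33.3 − (-55.25) = 88.55 cm.
Lens 2: 1/d_i2 = 1/(38.0) − 1/(88.55) = 0.01502, so d_i2 = 66.57 cm; m₂ = −d_i2/d_o2 = -0.7517.
m = m₁·m₂ = (+4.250)(-0.7517) = -3.19.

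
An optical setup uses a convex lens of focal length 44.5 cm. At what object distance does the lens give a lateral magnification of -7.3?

m = −d_i/d_o ⇒ d_i = −m·d_o.
1/f = 1/d_o + 1/d_i = 1/d_o − 1/(m·d_o) = (1 − 1/m)/d_o, so d_o = f(1 − 1/m) = (44.50)(1 − 1/(-7.3)) = 50.6 cm.

50.6 cm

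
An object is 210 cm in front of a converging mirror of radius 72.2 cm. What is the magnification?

m = -0.208

f = R/2 = 72.2/2 = 36.10 cm.
1/d_i = 1/f − 1/d_o = 1/(36.10) − 1/(210) = 0.02294, so d_i = 43.59 cm.
m = −d_i/d_o = −(43.59)/(210) = -0.208.
The image is real, inverted and reduced, in front of the mirror.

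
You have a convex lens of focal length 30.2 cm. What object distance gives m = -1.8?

47.0 cm

m = −d_i/d_o ⇒ d_i = −m·d_o.
1/f = 1/d_o + 1/d_i = 1/d_o − 1/(m·d_o) = (1 − 1/m)/d_o, so d_o = f(1 − 1/m) = (30.20)(1 − 1/(-1.8)) = 47.0 cm.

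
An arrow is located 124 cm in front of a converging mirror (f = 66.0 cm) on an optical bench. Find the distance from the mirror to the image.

141 cm

Mirror equation: 1/d_i = 1/f − 1/d_o = 1/(66.00) − 1/(124) = 0.01515 − 0.008065 = 0.007087, so d_i = 141 cm.
The image is real, inverted and enlarged, in front of the mirror.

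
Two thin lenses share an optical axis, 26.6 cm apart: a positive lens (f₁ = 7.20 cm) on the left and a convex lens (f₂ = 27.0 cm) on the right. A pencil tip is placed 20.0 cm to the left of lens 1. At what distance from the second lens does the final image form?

35.6 cm

Lens 1: 1/d_i1 = 1/f₁ − 1/d_o1 = 1/(7.20) − 1/(20.0) = 0.08889, so d_i1 = 11.25 cm.
The intermediate image is 11.25 cm to the right of lens 1, which is 26.6 − (11.25) = 15.35 cm to the left of lens 2, so d_o2 = +15.35 cm.
Lens 2: 1/d_i2 = 1/f₂ − 1/d_o2 = 1/(27.0) − 1/(15.35) = -0.02811, so d_i2 = -35.6 cm.
The final image is virtual, 35.6 cm to the left of lens 2 (overall magnification ≈ -1.3).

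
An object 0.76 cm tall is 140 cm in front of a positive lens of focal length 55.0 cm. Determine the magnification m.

1/d_i = 1/f − 1/d_o = 1/(55.00) − 1/(140) = 0.01104, so d_i = 90.59 cm.
m = −d_i/d_o = −(90.59)/(140) = -0.647.
The image is real, inverted and reduced, on the far side of the lens.

m = -0.647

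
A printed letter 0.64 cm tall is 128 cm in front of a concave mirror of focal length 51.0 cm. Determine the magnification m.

m = -0.662

1/d_i = 1/f − 1/d_o = 1/(51.00) − 1/(128) = 0.01180, so d_i = 84.78 cm.
m = −d_i/d_o = −(84.78)/(128) = -0.662.
The image is real, inverted and reduced, in front of the mirror.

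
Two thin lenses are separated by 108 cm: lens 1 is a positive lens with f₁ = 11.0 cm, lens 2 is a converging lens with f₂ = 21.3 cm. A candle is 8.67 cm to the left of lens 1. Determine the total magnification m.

m = -0.788

Lens 1: 1/d_i1 = 1/(11.0) − 1/(8.67) = -0.02443, so d_i1 = -40.93 cm; m₁ = −d_i1/d_o1 = +4.721.
d_o2 = 108 − (-40.93) = 148.9 cm.
Lens 2: 1/d_i2 = 1/(21.3) − 1/(148.9) = 0.04023, so d_i2 = 24.86 cm; m₂ = −d_i2/d_o2 = -0.1669.
m = m₁·m₂ = (+4.721)(-0.1669) = -0.788.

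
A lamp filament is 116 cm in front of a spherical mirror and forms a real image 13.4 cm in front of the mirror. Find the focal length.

Real image ⇒ d_i = +13.4 cm.
1/f = 1/d_o + 1/d_i = 1/(116) + 1/(13.4) = 0.08325, so f = 12.0 cm.
Since f is positive, the spherical mirror is concave.

f = 12.0 cm (concave)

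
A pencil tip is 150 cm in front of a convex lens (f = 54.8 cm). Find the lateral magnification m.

1/d_i = 1/f − 1/d_o = 1/(54.80) − 1/(150) = 0.01158, so d_i = 86.34 cm.
m = −d_i/d_o = −(86.34)/(150) = -0.576.
The image is real, inverted and reduced, on the far side of the lens.

m = -0.576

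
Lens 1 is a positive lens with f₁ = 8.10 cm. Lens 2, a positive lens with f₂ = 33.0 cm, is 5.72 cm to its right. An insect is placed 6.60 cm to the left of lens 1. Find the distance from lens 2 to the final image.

163 cm

Lens 1: 1/d_i1 = 1/f₁ − 1/d_o1 = 1/(8.10) − 1/(6.60) = -0.02806, so d_i1 = -35.64 cm.
The intermediate image is 35.64 cm to the left of lens 1 (virtual), which is 5.72 − (-35.64) = 41.36 cm to the left of lens 2, so d_o2 = +41.36 cm.
Lens 2: 1/d_i2 = 1/f₂ − 1/d_o2 = 1/(33.0) − 1/(41.36) = 0.006125, so d_i2 = 163 cm.
The final image is real, 163 cm to the right of lens 2 (overall magnification ≈ -21).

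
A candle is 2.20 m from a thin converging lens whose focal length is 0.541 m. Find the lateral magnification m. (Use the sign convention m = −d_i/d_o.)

1/d_i = 1/f − 1/d_o = 1/(0.5410) − 1/(2.20) = 1.394, so d_i = 0.7174 m.
m = −d_i/d_o = −(0.7174)/(2.20) = -0.326.
The image is real, inverted and reduced, on the far side of the lens.

m = -0.326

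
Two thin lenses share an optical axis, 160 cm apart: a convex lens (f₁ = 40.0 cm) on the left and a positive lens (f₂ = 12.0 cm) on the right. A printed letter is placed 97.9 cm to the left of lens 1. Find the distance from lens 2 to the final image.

Lens 1: 1/d_i1 = 1/f₁ − 1/d_o1 = 1/(40.0) − 1/(97.9) = 0.01479, so d_i1 = 67.63 cm.
The intermediate image is 67.63 cm to the right of lens 1, which is 160 − (67.63) = 92.37 cm to the left of lens 2, so d_o2 = +92.37 cm.
Lens 2: 1/d_i2 = 1/f₂ − 1/d_o2 = 1/(12.0) − 1/(92.37) = 0.07251, so d_i2 = 13.8 cm.
The final image is real, 13.8 cm to the right of lens 2 (overall magnification ≈ 0.10).

13.8 cm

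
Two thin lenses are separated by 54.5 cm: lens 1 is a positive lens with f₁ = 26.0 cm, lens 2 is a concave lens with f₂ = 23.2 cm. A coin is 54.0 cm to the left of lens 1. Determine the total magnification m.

m = -0.782

Lens 1: 1/d_i1 = 1/(26.0) − 1/(54.0) = 0.01994, so d_i1 = 50.14 cm; m₁ = −d_i1/d_o1 = -0.9285.
d_o2 = 54.5 − (50.14) = 4.360 cm.
f₂ = −23.2 cm (diverging).
Lens 2: 1/d_i2 = 1/(-23.2) − 1/(4.360) = -0.2725, so d_i2 = -3.670 cm; m₂ = −d_i2/d_o2 = +0.8418.
m = m₁·m₂ = (-0.9285)(+0.8418) = -0.782.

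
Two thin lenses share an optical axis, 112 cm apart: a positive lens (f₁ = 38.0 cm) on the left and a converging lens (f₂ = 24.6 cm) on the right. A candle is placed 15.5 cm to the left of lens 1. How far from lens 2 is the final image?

29.9 cm

Lens 1: 1/d_i1 = 1/f₁ − 1/d_o1 = 1/(38.0) − 1/(15.5) = -0.03820, so d_i1 = -26.18 cm.
The intermediate image is 26.18 cm to the left of lens 1 (virtual), which is 112 − (-26.18) = 138.2 cm to the left of lens 2, so d_o2 = +138.2 cm.
Lens 2: 1/d_i2 = 1/f₂ − 1/d_o2 = 1/(24.6) − 1/(138.2) = 0.03341, so d_i2 = 29.9 cm.
The final image is real, 29.9 cm to the right of lens 2 (overall magnification ≈ -0.37).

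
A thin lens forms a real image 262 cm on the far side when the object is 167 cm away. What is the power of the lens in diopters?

P = +0.980 D

d_i = +262 cm.
1/f = 1/d_o + 1/d_i = 1/(167) + 1/(262) = 0.009805 cm⁻¹.
f = 102.0 cm = 1.020 m, so P = 1/f = +0.980 D.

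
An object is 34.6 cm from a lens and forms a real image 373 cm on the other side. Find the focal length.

f = 31.7 cm (converging)

Real image ⇒ d_i = +373 cm.
1/f = 1/d_o + 1/d_i = 1/(34.6) + 1/(373) = 0.03158, so f = 31.7 cm.
Since f is positive, the lens is converging.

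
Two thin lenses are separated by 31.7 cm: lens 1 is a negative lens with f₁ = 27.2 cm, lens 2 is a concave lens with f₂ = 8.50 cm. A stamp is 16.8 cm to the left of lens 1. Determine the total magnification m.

m = +0.104

f₁ = −27.2 cm (diverging).
Lens 1: 1/d_i1 = 1/(-27.2) − 1/(16.8) = -0.09629, so d_i1 = -10.39 cm; m₁ = −d_i1/d_o1 = +0.6185.
d_o2 = 31.7 − (-10.39) = 42.09 cm.
f₂ = −8.50 cm (diverging).
Lens 2: 1/d_i2 = 1/(-8.50) − 1/(42.09) = -0.1414, so d_i2 = -7.072 cm; m₂ = −d_i2/d_o2 = +0.1680.
m = m₁·m₂ = (+0.6185)(+0.1680) = +0.104.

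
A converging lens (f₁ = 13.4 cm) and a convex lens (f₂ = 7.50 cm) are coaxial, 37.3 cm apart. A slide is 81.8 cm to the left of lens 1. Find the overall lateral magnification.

m = +0.107

Lens 1: 1/d_i1 = 1/(13.4) − 1/(81.8) = 0.06240, so d_i1 = 16.03 cm; m₁ = −d_i1/d_o1 = -0.1960.
d_o2 = 37.3 − (16.03) = 21.27 cm.
Lens 2: 1/d_i2 = 1/(7.50) − 1/(21.27) = 0.08632, so d_i2 = 11.58 cm; m₂ = −d_i2/d_o2 = -0.5447.
m = m₁·m₂ = (-0.1960)(-0.5447) = +0.107.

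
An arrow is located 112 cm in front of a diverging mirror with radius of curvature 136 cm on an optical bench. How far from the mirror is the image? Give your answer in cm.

42.3 cm

f = R/2 = 136/2 = 68.00 cm; for a diverging mirror, f = -68.00 cm.
Mirror equation: 1/s_i = 1/f − 1/s_o = 1/(-68.00) − 1/(112) = -0.01471 − 0.008929 = -0.02363, so s_i = -42.3 cm.
The image is virtual, upright and reduced, behind the mirror.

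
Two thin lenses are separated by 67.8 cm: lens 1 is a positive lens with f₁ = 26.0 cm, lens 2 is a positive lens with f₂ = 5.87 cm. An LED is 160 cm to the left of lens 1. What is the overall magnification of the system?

Lens 1: 1/d_i1 = 1/(26.0) − 1/(160) = 0.03221, so d_i1 = 31.04 cm; m₁ = −d_i1/d_o1 = -0.1940.
d_o2 = 67.8 − (31.04) = 36.76 cm.
Lens 2: 1/d_i2 = 1/(5.87) − 1/(36.76) = 0.1432, so d_i2 = 6.985 cm; m₂ = −d_i2/d_o2 = -0.1900.
m = m₁·m₂ = (-0.1940)(-0.1900) = +0.0369.

m = +0.0369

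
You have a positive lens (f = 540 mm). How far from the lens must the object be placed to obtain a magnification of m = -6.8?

619 mm

m = −d_i/d_o ⇒ d_i = −m·d_o.
1/f = 1/d_o + 1/d_i = 1/d_o − 1/(m·d_o) = (1 − 1/m)/d_o, so d_o = f(1 − 1/m) = (540.0)(1 − 1/(-6.8)) = 619 mm.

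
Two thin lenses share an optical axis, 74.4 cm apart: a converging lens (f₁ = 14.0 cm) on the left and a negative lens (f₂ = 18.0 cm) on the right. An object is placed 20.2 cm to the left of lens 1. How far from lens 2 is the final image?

Lens 1: 1/d_i1 = 1/f₁ − 1/d_o1 = 1/(14.0) − 1/(20.2) = 0.02192, so d_i1 = 45.61 cm.
The intermediate image is 45.61 cm to the right of lens 1, which is 74.4 − (45.61) = 28.79 cm to the left of lens 2, so d_o2 = +28.79 cm.
Lens 2 is diverging, so f₂ = −18.0 cm.
Lens 2: 1/d_i2 = 1/f₂ − 1/d_o2 = 1/(-18.0) − 1/(28.79) = -0.09029, so d_i2 = -11.1 cm.
The final image is virtual, 11.1 cm to the left of lens 2 (overall magnification ≈ -0.87).

11.1 cm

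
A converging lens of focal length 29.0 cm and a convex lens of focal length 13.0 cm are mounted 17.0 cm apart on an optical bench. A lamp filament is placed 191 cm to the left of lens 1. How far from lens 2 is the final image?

7.40 cm

Lens 1: 1/d_i1 = 1/f₁ − 1/d_o1 = 1/(29.0) − 1/(191) = 0.02925, so d_i1 = 34.19 cm.
The intermediate image is 34.19 cm to the right of lens 1, which lies 17.19 cm to the right of lens 2 — a virtual object — so d_o2 = −17.19 cm.
Lens 2: 1/d_i2 = 1/f₂ − 1/d_o2 = 1/(13.0) − 1/(-17.19) = 0.1351, so d_i2 = 7.40 cm.
The final image is real, 7.40 cm to the right of lens 2 (overall magnification ≈ -0.077).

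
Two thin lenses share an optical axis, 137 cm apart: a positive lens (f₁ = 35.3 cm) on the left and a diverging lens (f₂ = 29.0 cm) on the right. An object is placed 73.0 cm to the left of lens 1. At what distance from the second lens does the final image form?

20.4 cm

Lens 1: 1/d_i1 = 1/f₁ − 1/d_o1 = 1/(35.3) − 1/(73.0) = 0.01463, so d_i1 = 68.35 cm.
The intermediate image is 68.35 cm to the right of lens 1, which is 137 − (68.35) = 68.65 cm to the left of lens 2, so d_o2 = +68.65 cm.
Lens 2 is diverging, so f₂ = −29.0 cm.
Lens 2: 1/d_i2 = 1/f₂ − 1/d_o2 = 1/(-29.0) − 1/(68.65) = -0.04905, so d_i2 = -20.4 cm.
The final image is virtual, 20.4 cm to the left of lens 2 (overall magnification ≈ -0.28).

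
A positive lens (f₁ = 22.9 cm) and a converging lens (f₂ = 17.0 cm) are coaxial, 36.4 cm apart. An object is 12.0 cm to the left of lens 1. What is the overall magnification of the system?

Lens 1: 1/d_i1 = 1/(22.9) − 1/(12.0) = -0.03967, so d_i1 = -25.21 cm; m₁ = −d_i1/d_o1 = +2.101.
d_o2 = 36.4 − (-25.21) = 61.61 cm.
Lens 2: 1/d_i2 = 1/(17.0) − 1/(61.61) = 0.04259, so d_i2 = 23.48 cm; m₂ = −d_i2/d_o2 = -0.3811.
m = m₁·m₂ = (+2.101)(-0.3811) = -0.801.

m = -0.801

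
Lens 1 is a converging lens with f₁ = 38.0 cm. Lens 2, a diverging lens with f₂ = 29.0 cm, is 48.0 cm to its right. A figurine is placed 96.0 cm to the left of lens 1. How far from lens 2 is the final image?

Lens 1: 1/d_i1 = 1/f₁ − 1/d_o1 = 1/(38.0) − 1/(96.0) = 0.01590, so d_i1 = 62.90 cm.
The intermediate image is 62.90 cm to the right of lens 1, which lies 14.90 cm to the right of lens 2 — a virtual object — so d_o2 = −14.90 cm.
Lens 2 is diverging, so f₂ = −29.0 cm.
Lens 2: 1/d_i2 = 1/f₂ − 1/d_o2 = 1/(-29.0) − 1/(-14.90) = 0.03263, so d_i2 = 30.6 cm.
The final image is real, 30.6 cm to the right of lens 2 (overall magnification ≈ -1.3).

30.6 cm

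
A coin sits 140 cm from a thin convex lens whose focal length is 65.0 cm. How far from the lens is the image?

121 cm

Lens equation: 1/v = 1/f − 1/u = 1/(65.00) − 1/(140) = 0.01538 − 0.007143 = 0.008242, so v = 121 cm.
The image is real, inverted and reduced, on the far side of the lens.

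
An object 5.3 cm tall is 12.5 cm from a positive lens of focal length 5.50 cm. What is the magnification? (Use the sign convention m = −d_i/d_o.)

1/d_i = 1/f − 1/d_o = 1/(5.500) − 1/(12.5) = 0.1018, so d_i = 9.821 cm.
m = −d_i/d_o = −(9.821)/(12.5) = -0.786.
The image is real, inverted and reduced, on the far side of the lens.

m = -0.786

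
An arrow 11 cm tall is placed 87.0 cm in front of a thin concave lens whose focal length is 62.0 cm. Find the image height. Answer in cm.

For a concave lens, f = -62.0 cm.
1/d_i = 1/f − 1/d_o = 1/(-62.00) − 1/(87.0) = -0.02762, so d_i = -36.20 cm.
m = −d_i/d_o = +0.4161.
|h_i| = |m|·h_o = 0.4161 × 11 = 4.58 cm. The image is virtual, upright and reduced, on the same side as the object.

4.58 cm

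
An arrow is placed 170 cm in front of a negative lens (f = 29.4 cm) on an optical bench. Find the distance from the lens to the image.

For a negative lens, f = -29.4 cm.
Thin-lens equation: 1/s_i = 1/f − 1/s_o = 1/(-29.40) − 1/(170) = -0.03401 − 0.005882 = -0.03990, so s_i = -25.1 cm.
The image is virtual, upright and reduced, on the same side as the object.

25.1 cm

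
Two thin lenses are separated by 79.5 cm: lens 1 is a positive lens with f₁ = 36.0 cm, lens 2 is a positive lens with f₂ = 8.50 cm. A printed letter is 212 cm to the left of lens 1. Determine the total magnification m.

Lens 1: 1/d_i1 = 1/(36.0) − 1/(212) = 0.02306, so d_i1 = 43.36 cm; m₁ = −d_i1/d_o1 = -0.2045.
d_o2 = 79.5 − (43.36) = 36.14 cm.
Lens 2: 1/d_i2 = 1/(8.50) − 1/(36.14) = 0.08998, so d_i2 = 11.11 cm; m₂ = −d_i2/d_o2 = -0.3075.
m = m₁·m₂ = (-0.2045)(-0.3075) = +0.0629.

m = +0.0629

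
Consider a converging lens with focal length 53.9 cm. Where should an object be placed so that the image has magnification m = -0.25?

270 cm

m = −d_i/d_o ⇒ d_i = −m·d_o.
1/f = 1/d_o + 1/d_i = 1/d_o − 1/(m·d_o) = (1 − 1/m)/d_o, so d_o = f(1 − 1/m) = (53.90)(1 − 1/(-0.25)) = 270 cm.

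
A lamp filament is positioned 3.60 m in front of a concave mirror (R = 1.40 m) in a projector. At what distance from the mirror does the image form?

0.869 m

f = R/2 = 1.40/2 = 0.7000 m.
Mirror equation: 1/s_i = 1/f − 1/s_o = 1/(0.7000) − 1/(3.60) = 1.429 − 0.2778 = 1.151, so s_i = 0.869 m.
The image is real, inverted and reduced, in front of the mirror.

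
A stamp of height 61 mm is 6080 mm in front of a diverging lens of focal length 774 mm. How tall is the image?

For a diverging lens, f = -774 mm.
1/d_i = 1/f − 1/d_o = 1/(-774.0) − 1/(6080) = -0.001456, so d_i = -686.6 mm.
m = −d_i/d_o = +0.1129.
|h_i| = |m|·h_o = 0.1129 × 61 = 6.89 mm. The image is virtual, upright and reduced, on the same side as the object.

6.89 mm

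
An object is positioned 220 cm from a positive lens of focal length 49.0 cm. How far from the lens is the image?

63.0 cm

Thin-lens equation: 1/d_i = 1/f − 1/d_o = 1/(49.00) − 1/(220) = 0.02041 − 0.004545 = 0.01586, so d_i = 63.0 cm.
The image is real, inverted and reduced, on the far side of the lens.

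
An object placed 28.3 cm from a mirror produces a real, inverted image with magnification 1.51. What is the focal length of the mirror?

m = −d_i/d_o ⇒ d_i = −m·d_o = −(-1.51)·(28.3) = 42.73 cm.
1/f = 1/d_o + 1/d_i = 1/(28.3) + 1/(42.73) = 0.05874, so f = 17.0 cm.
Since f is positive, the mirror is concave.

f = 17.0 cm (concave)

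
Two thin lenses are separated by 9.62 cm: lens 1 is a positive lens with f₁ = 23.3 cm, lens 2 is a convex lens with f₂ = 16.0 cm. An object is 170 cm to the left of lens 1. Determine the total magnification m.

m = -0.0761

Lens 1: 1/d_i1 = 1/(23.3) − 1/(170) = 0.03704, so d_i1 = 27.00 cm; m₁ = −d_i1/d_o1 = -0.1588.
d_o2 = 9.62 − (27.00) = -17.38 cm (virtual object).
Lens 2: 1/d_i2 = 1/(16.0) − 1/(-17.38) = 0.1200, so d_i2 = 8.331 cm; m₂ = −d_i2/d_o2 = +0.4793.
m = m₁·m₂ = (-0.1588)(+0.4793) = -0.0761.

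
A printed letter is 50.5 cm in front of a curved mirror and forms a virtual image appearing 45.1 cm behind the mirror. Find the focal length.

Virtual image ⇒ d_i = −45.1 cm.
1/f = 1/d_o + 1/d_i = 1/(50.5) + 1/(-45.1) = -0.002371, so f = -422 cm.
Since f is negative, the curved mirror is convex.

f = -422 cm (convex)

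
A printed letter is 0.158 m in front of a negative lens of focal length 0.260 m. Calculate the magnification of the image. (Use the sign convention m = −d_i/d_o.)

m = +0.622

For a negative lens, f = -0.260 m.
1/d_i = 1/f − 1/d_o = 1/(-0.2600) − 1/(0.158) = -10.18, so d_i = -0.09828 m.
m = −d_i/d_o = −(-0.09828)/(0.158) = +0.622.
The image is virtual, upright and reduced, on the same side as the object.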